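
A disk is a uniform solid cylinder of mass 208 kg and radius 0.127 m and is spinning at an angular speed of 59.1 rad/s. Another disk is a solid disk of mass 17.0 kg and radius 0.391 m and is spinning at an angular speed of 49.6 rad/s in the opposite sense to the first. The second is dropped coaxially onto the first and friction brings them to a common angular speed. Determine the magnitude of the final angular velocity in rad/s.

|ω_f| ≈ 11.6 rad/s

The coupling torques are internal; angular momentum about the shared axis is conserved.
Moments of inertia: I_A = ½(208)(0.127)² = 1.677 kg·m²; I_B = ½(17.0)(0.391)² = 1.299 kg·m².
Taking A's sense as positive: L = (1.677)(59.1) − (1.299)(49.6) = 34.68 kg·m²·rad/s.
Combined I = 1.677 + 1.299 = 2.977 kg·m².
ω_f = L / I = 34.68 / 2.977 = 11.65 rad/s.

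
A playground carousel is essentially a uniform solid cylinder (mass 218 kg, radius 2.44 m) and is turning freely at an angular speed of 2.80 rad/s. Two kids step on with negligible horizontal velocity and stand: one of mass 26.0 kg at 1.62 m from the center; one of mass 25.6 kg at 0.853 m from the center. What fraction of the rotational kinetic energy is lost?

No external torque acts about the center; L_before = L_after.
I_p = ½(218)(2.44)² = 648.9 kg·m².
Added inertia Σmr² = (26.0)(1.62)² + (25.6)(0.853)² = 86.86 kg·m²; I_f = 648.9 + 86.86 = 735.8 kg·m².
ω_f = I_p ω_i / I_f = (648.9)(2.80) / 735.8 = 2.469 rad/s.
KE_i = ½(648.9)(2.800 rad/s)² = 2544 J; KE_f = ½(735.8)(2.469)² = 2244 J.
Fraction lost = 0.1180.

fraction ≈ 0.118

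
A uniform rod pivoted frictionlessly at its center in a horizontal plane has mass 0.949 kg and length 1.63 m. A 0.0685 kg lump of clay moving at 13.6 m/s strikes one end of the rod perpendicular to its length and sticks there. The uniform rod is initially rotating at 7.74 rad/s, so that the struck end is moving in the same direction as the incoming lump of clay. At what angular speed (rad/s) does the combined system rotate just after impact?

About the pivot the impulsive forces during the collision are internal, so angular momentum about that axis is conserved.
I_p = (1/12)(0.949)(1.63)² = 0.2101 kg·m². Taking the sense of the lump of clay's angular momentum as positive, L_{lump} = m v R = (0.0685)(13.6)(1.63/2) = 0.7593 kg·m²/s.
L_i = +I_p ω_p + m v R = +(0.2101)(7.74) + 0.7593 = 2.386 kg·m²/s.
After sticking, I_f = I_p + m R² = 0.2101 + (0.0685)(1.63/2)² = 0.2556 kg·m².
ω_f = L_i / I_f = 2.386 / 0.2556 = 9.333 rad/s.

|ω_f| ≈ 9.33 rad/s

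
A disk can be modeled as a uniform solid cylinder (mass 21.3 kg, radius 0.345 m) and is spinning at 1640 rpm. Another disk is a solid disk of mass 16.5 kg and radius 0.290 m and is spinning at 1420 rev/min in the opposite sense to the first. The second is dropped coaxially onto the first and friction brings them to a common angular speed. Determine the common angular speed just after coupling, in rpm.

The coupling torques are internal; angular momentum about the shared axis is conserved.
Moments of inertia: I_A = ½(21.3)(0.345)² = 1.268 kg·m²; I_B = ½(16.5)(0.290)² = 0.6938 kg·m².
Taking A's sense as positive: L = (1.268)(1640) − (0.6938)(1420) = 1094 kg·m²·rpm.
Combined I = 1.268 + 0.6938 = 1.961 kg·m².
ω_f = L / I = 1094 / 1.961 = 557.6 rpm.

|ω_f| ≈ 558 rpm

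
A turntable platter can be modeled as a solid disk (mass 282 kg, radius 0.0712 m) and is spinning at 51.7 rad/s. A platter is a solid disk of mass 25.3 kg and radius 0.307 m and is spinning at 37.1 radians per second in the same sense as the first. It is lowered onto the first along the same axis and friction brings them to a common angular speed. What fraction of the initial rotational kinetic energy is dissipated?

No external torque acts about the common axis, so total angular momentum is conserved.
Moments of inertia: I_A = ½(282)(0.0712)² = 0.7148 kg·m²; I_B = ½(25.3)(0.307)² = 1.192 kg·m².
Taking A's sense as positive: L = (0.7148)(51.7) + (1.192)(37.1) = 81.19 kg·m²·rad/s.
Combined I = 0.7148 + 1.192 = 1.907 kg·m².
ω_f = L / I = 81.19 / 1.907 = 42.57 rad/s.
KE_i = ½ΣIω² = 1776 J; KE_f = ½(1.907)(42.57)² = 1728 J.
Fraction dissipated = (KE_i − KE_f)/KE_i = 0.02682.

fraction ≈ 0.0268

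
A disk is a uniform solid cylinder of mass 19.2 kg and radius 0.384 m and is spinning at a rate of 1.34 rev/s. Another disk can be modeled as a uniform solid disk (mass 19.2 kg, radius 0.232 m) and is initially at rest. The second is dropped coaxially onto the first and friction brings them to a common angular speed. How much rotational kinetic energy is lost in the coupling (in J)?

ΔKE lost ≈ 13.4 J

No external torque acts about the common axis, so total angular momentum is conserved.
Moments of inertia: I_A = ½(19.2)(0.384)² = 1.416 kg·m²; I_B = ½(19.2)(0.232)² = 0.5167 kg·m².
Taking A's sense as positive: L = (1.416)(1.34) = 1.897 kg·m²·rev/s.
Combined I = 1.416 + 0.5167 = 1.932 kg·m².
ω_f = L / I = 1.897 / 1.932 = 0.9817 rev/s.
KE_i = ½ΣIω² = 50.17 J; KE_f = ½(1.932)(6.168)² = 36.76 J.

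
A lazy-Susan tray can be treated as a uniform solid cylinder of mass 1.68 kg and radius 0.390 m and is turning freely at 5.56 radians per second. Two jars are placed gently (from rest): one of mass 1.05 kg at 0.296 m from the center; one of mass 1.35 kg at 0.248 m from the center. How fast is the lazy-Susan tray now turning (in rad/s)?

ω_f ≈ 2.35 rad/s

No external torque acts about the center; L_before = L_after.
I_p = ½(1.68)(0.390)² = 0.1278 kg·m².
Added inertia Σmr² = (1.05)(0.296)² + (1.35)(0.248)² = 0.1750 kg·m²; I_f = 0.1278 + 0.1750 = 0.3028 kg·m².
ω_f = I_p ω_i / I_f = (0.1278)(5.56) / 0.3028 = 2.346 rad/s.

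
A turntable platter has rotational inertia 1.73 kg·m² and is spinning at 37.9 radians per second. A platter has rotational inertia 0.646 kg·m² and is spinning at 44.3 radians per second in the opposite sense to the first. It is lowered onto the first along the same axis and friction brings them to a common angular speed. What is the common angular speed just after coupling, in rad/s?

|ω_f| ≈ 15.6 rad/s

The coupling torques are internal; angular momentum about the shared axis is conserved.
Taking A's sense as positive: L = (1.730)(37.9) − (0.6460)(44.3) = 36.95 kg·m²·rad/s.
Combined I = 1.730 + 0.6460 = 2.376 kg·m².
ω_f = L / I = 36.95 / 2.376 = 15.55 rad/s.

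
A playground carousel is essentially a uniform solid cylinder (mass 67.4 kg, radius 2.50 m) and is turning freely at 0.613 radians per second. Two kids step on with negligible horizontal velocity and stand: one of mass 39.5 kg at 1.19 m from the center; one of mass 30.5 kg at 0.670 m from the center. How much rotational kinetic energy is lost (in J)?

The added mass arrives with no angular momentum about the center, and any external torque about the center is negligible, so the system's angular momentum is conserved.
I_p = ½(67.4)(2.50)² = 210.6 kg·m².
Added inertia Σmr² = (39.5)(1.19)² + (30.5)(0.670)² = 69.63 kg·m²; I_f = 210.6 + 69.63 = 280.3 kg·m².
ω_f = I_p ω_i / I_f = (210.6)(0.613) / 280.3 = 0.4607 rad/s.
KE_i = ½(210.6)(0.6130 rad/s)² = 39.57 J; KE_f = ½(280.3)(0.4607)² = 29.74 J.

energy lost ≈ 9.83 J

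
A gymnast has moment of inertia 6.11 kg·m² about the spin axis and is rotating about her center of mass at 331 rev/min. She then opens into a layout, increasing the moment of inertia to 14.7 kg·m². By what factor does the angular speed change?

No external torque acts about the spin axis, so angular momentum is conserved.
ω₂/ω₁ = I₁/I₂ = 6.110 / 14.70 = 0.4156.

ω₂/ω₁ ≈ 0.416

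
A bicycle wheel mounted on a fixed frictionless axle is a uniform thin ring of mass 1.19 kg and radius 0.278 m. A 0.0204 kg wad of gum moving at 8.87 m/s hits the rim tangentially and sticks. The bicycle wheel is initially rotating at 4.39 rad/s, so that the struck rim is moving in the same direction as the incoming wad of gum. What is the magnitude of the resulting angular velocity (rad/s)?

The axle reaction passes through the axle and exerts no torque about it; angular momentum about the axle is conserved through the impact.
I_p = (1.19)(0.278)² = 0.09197 kg·m². Taking the sense of the wad of gum's angular momentum as positive, L_{wad} = m v R = (0.0204)(8.87)(0.278) = 0.05030 kg·m²/s.
L_i = +I_p ω_p + m v R = +(0.09197)(4.39) + 0.05030 = 0.4540 kg·m²/s.
After sticking, I_f = I_p + m R² = 0.09197 + (0.0204)(0.278)² = 0.09354 kg·m².
ω_f = L_i / I_f = 0.4540 / 0.09354 = 4.854 rad/s.

|ω_f| ≈ 4.85 rad/s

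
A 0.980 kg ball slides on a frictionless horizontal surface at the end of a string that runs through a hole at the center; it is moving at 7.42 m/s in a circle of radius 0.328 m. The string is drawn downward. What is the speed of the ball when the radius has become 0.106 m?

v₂ ≈ 23.0 m/s

The only horizontal force on the mass is along the cord (radial), so it exerts no torque about the hole and angular momentum m v r is conserved.
v₂ = v₁ r₁ / r₂ = (7.42)(0.328) / (0.106) = 22.96 m/s.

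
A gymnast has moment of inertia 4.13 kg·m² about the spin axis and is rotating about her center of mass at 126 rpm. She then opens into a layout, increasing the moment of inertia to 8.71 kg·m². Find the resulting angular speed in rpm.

ω₂ ≈ 59.7 rpm

With no external torque about the axis, L is conserved: I₁ω₁ = I₂ω₂.
ω₂ = I₁ω₁ / I₂ = (4.130)(126 rpm) / (8.710) = 59.75 rpm.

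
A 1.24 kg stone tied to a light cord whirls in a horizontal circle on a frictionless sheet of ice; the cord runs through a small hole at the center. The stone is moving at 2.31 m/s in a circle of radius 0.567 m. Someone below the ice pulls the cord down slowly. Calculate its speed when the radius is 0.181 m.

v₂ ≈ 7.24 m/s

Central (radial) force ⇒ zero torque about the center ⇒ m v r is constant.
v₂ = v₁ r₁ / r₂ = (2.31)(0.567) / (0.181) = 7.236 m/s.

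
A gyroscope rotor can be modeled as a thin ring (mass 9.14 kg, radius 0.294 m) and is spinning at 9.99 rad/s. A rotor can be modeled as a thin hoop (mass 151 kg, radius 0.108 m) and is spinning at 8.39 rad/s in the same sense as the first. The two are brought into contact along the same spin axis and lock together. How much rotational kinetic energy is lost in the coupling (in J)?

ΔKE lost ≈ 0.698 J

The coupling torques are internal; angular momentum about the shared axis is conserved.
Moments of inertia: I_A = (9.14)(0.294)² = 0.7900 kg·m²; I_B = (151)(0.108)² = 1.761 kg·m².
Taking A's sense as positive: L = (0.7900)(9.99) + (1.761)(8.39) = 22.67 kg·m²·rad/s.
Combined I = 0.7900 + 1.761 = 2.551 kg·m².
ω_f = L / I = 22.67 / 2.551 = 8.885 rad/s.
KE_i = ½ΣIω² = 101.4 J; KE_f = ½(2.551)(8.885)² = 100.7 J.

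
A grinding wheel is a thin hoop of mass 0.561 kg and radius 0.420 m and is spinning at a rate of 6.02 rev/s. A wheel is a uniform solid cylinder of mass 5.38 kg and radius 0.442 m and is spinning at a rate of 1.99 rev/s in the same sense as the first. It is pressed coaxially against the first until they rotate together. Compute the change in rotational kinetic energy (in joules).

ΔKE ≈ -26.7 J

No external torque acts about the common axis, so total angular momentum is conserved.
Moments of inertia: I_A = (0.561)(0.420)² = 0.09896 kg·m²; I_B = ½(5.38)(0.442)² = 0.5255 kg·m².
Taking A's sense as positive: L = (0.09896)(6.02) + (0.5255)(1.99) = 1.642 kg·m²·rev/s.
Combined I = 0.09896 + 0.5255 = 0.6245 kg·m².
ω_f = L / I = 1.642 / 0.6245 = 2.629 rev/s.
KE_i = ½ΣIω² = 111.9 J; KE_f = ½(0.6245)(16.52)² = 85.17 J.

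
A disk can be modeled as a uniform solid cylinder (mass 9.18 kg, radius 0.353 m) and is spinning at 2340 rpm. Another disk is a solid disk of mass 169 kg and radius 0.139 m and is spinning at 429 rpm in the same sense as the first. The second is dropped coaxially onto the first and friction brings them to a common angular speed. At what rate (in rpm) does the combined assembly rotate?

The coupling torques are internal; angular momentum about the shared axis is conserved.
Moments of inertia: I_A = ½(9.18)(0.353)² = 0.5720 kg·m²; I_B = ½(169)(0.139)² = 1.633 kg·m².
Taking A's sense as positive: L = (0.5720)(2340) + (1.633)(429) = 2039 kg·m²·rpm.
Combined I = 0.5720 + 1.633 = 2.205 kg·m².
ω_f = L / I = 2039 / 2.205 = 924.8 rpm.

|ω_f| ≈ 925 rpm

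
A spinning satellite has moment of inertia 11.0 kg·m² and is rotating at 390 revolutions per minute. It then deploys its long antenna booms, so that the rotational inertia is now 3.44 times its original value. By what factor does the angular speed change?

With no external torque about the axis, L is conserved: I₁ω₁ = I₂ω₂.
I₂ = 3.44 × 11.0 = 37.84 kg·m².
ω₂/ω₁ = I₁/I₂ = 11.00 / 37.84 = 0.2907.

ω₂/ω₁ ≈ 0.291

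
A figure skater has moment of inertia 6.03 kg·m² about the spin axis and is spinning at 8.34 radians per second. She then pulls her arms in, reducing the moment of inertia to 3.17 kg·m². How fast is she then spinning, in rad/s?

Angular momentum about the spin axis is conserved since the torque about it is zero.
ω₂ = I₁ω₁ / I₂ = (6.030)(8.34 rad/s) / (3.170) = 15.86 rad/s.

ω₂ ≈ 15.9 rad/s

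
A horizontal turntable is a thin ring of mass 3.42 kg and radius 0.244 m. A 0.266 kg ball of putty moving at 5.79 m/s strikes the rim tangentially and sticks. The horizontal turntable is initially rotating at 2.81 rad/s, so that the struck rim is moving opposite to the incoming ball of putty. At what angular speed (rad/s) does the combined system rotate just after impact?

|ω_f| ≈ 0.895 rad/s

About the axle the impulsive forces during the collision are internal, so angular momentum about that axis is conserved.
I_p = (3.42)(0.244)² = 0.2036 kg·m². Taking the sense of the ball of putty's angular momentum as positive, L_{ball} = m v R = (0.266)(5.79)(0.244) = 0.3758 kg·m²/s.
L_i = −I_p ω_p + m v R = −(0.2036)(2.81) + 0.3758 = -0.1964 kg·m²/s.
After sticking, I_f = I_p + m R² = 0.2036 + (0.266)(0.244)² = 0.2194 kg·m².
ω_f = L_i / I_f = -0.1964 / 0.2194 = -0.8948 rad/s.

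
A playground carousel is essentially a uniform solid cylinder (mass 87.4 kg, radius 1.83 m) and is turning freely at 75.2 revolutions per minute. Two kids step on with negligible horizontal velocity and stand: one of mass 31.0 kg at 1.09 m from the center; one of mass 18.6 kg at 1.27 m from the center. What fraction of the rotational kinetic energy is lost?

fraction ≈ 0.313

No external torque acts about the center; L_before = L_after.
I_p = ½(87.4)(1.83)² = 146.3 kg·m².
Added inertia Σmr² = (31.0)(1.09)² + (18.6)(1.27)² = 66.83 kg·m²; I_f = 146.3 + 66.83 = 213.2 kg·m².
ω_f = I_p ω_i / I_f = (146.3)(75.2) / 213.2 = 51.62 rpm.
KE_i = ½(146.3)(7.875 rad/s)² = 4538 J; KE_f = ½(213.2)(5.406)² = 3115 J.
Fraction lost = 0.3135.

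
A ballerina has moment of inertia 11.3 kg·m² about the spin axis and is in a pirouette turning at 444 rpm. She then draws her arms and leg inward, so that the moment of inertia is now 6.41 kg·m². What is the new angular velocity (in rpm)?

ω₂ ≈ 783 rpm

No external torque acts about the spin axis, so angular momentum is conserved.
ω₂ = I₁ω₁ / I₂ = (11.30)(444 rpm) / (6.410) = 782.7 rpm.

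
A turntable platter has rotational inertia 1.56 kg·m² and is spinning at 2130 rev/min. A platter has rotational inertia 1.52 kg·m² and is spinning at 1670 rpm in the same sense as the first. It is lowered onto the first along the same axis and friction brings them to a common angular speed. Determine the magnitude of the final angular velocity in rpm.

|ω_f| ≈ 1900 rpm

No external torque acts about the common axis, so total angular momentum is conserved.
Taking A's sense as positive: L = (1.560)(2130) + (1.520)(1670) = 5861 kg·m²·rpm.
Combined I = 1.560 + 1.520 = 3.080 kg·m².
ω_f = L / I = 5861 / 3.080 = 1903 rpm.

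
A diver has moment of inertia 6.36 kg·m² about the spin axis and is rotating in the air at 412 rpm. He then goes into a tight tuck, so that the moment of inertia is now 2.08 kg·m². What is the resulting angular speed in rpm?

With no external torque about the axis, L is conserved: I₁ω₁ = I₂ω₂.
ω₂ = I₁ω₁ / I₂ = (6.360)(412 rpm) / (2.080) = 1260 rpm.

ω₂ ≈ 1260 rpm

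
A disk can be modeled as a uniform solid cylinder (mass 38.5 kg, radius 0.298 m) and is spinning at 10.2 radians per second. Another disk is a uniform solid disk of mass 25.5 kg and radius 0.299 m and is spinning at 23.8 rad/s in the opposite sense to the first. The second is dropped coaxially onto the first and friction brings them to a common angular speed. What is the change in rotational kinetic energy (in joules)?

ΔKE ≈ -395 J

The coupling torques are internal; angular momentum about the shared axis is conserved.
Moments of inertia: I_A = ½(38.5)(0.298)² = 1.709 kg·m²; I_B = ½(25.5)(0.299)² = 1.140 kg·m².
Taking A's sense as positive: L = (1.709)(10.2) − (1.140)(23.8) = -9.692 kg·m²·rad/s.
Combined I = 1.709 + 1.140 = 2.849 kg·m².
ω_f = L / I = -9.692 / 2.849 = -3.402 rad/s.
KE_i = ½ΣIω² = 411.8 J; KE_f = ½(2.849)(3.402)² = 16.48 J.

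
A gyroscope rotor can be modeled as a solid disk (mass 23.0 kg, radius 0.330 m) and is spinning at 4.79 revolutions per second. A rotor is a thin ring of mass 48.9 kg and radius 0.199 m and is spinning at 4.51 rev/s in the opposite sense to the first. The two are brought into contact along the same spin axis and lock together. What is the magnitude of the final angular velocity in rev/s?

No external torque acts about the common axis, so total angular momentum is conserved.
Moments of inertia: I_A = ½(23.0)(0.330)² = 1.252 kg·m²; I_B = (48.9)(0.199)² = 1.936 kg·m².
Taking A's sense as positive: L = (1.252)(4.79) − (1.936)(4.51) = -2.735 kg·m²·rev/s.
Combined I = 1.252 + 1.936 = 3.189 kg·m².
ω_f = L / I = -2.735 / 3.189 = -0.8576 rev/s.

|ω_f| ≈ 0.858 rev/s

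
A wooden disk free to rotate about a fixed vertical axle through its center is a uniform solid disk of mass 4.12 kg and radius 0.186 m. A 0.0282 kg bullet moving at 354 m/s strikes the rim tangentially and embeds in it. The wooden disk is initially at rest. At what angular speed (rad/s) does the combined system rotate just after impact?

|ω_f| ≈ 25.7 rad/s

The axle reaction passes through the axle and exerts no torque about it; angular momentum about the axle is conserved through the impact.
I_p = ½(4.12)(0.186)² = 0.07127 kg·m². Taking the sense of the bullet's angular momentum as positive, L_{bullet} = m v R = (0.0282)(354)(0.186) = 1.857 kg·m²/s.
L_i = 0 + 1.857 = 1.857 kg·m²/s.
After sticking, I_f = I_p + m R² = 0.07127 + (0.0282)(0.186)² = 0.07224 kg·m².
ω_f = L_i / I_f = 1.857 / 0.07224 = 25.70 rad/s.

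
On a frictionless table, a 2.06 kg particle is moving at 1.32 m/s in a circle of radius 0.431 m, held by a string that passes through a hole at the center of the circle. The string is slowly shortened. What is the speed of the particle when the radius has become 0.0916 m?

v₂ ≈ 6.21 m/s

Central (radial) force ⇒ zero torque about the center ⇒ m v r is constant.
v₂ = v₁ r₁ / r₂ = (1.32)(0.431) / (0.0916) = 6.211 m/s.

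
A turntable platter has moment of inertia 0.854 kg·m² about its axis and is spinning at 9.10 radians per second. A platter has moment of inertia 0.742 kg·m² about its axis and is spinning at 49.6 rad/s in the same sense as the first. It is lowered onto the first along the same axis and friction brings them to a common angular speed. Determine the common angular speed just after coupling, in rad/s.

No external torque acts about the common axis, so total angular momentum is conserved.
Taking A's sense as positive: L = (0.8540)(9.10) + (0.7420)(49.6) = 44.57 kg·m²·rad/s.
Combined I = 0.8540 + 0.7420 = 1.596 kg·m².
ω_f = L / I = 44.57 / 1.596 = 27.93 rad/s.

|ω_f| ≈ 27.9 rad/s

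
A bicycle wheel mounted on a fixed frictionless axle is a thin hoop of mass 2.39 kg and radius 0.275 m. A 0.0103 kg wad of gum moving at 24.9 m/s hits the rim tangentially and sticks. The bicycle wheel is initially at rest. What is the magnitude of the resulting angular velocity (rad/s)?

About the axle the impulsive forces during the collision are internal, so angular momentum about that axis is conserved.
I_p = (2.39)(0.275)² = 0.1807 kg·m². Taking the sense of the wad of gum's angular momentum as positive, L_{wad} = m v R = (0.0103)(24.9)(0.275) = 0.07053 kg·m²/s.
L_i = 0 + 0.07053 = 0.07053 kg·m²/s.
After sticking, I_f = I_p + m R² = 0.1807 + (0.0103)(0.275)² = 0.1815 kg·m².
ω_f = L_i / I_f = 0.07053 / 0.1815 = 0.3885 rad/s.

|ω_f| ≈ 0.389 rad/s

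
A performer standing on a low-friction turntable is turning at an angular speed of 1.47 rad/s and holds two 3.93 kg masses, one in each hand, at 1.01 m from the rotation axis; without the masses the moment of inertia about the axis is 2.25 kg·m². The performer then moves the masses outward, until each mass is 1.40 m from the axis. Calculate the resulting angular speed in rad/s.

ω₂ ≈ 0.855 rad/s

With no external torque about the axis, L is conserved: I₁ω₁ = I₂ω₂.
I₁ = 2.25 + 2(3.93)(1.01)² = 10.27 kg·m²; I₂ = 2.25 + 2(3.93)(1.40)² = 17.66 kg·m².
ω₂ = I₁ω₁ / I₂ = (10.27)(1.47 rad/s) / (17.66) = 0.8549 rad/s.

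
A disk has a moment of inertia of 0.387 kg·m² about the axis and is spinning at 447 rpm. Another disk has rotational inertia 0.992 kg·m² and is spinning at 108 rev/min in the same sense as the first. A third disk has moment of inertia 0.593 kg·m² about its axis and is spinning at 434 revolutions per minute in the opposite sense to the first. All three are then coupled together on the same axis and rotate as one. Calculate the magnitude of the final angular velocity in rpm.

The coupling torques are internal; angular momentum about the shared axis is conserved.
Taking A's sense as positive: L = (0.3870)(447) + (0.9920)(108) − (0.5930)(434) = 22.76 kg·m²·rpm.
Combined I = 0.3870 + 0.9920 + 0.5930 = 1.972 kg·m².
ω_f = L / I = 22.76 / 1.972 = 11.54 rpm.

|ω_f| ≈ 11.5 rpm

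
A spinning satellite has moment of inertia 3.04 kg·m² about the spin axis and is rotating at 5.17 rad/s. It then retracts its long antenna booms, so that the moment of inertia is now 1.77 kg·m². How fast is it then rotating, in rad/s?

Angular momentum about the spin axis is conserved since the torque about it is zero.
ω₂ = I₁ω₁ / I₂ = (3.040)(5.17 rad/s) / (1.770) = 8.880 rad/s.

ω₂ ≈ 8.88 rad/s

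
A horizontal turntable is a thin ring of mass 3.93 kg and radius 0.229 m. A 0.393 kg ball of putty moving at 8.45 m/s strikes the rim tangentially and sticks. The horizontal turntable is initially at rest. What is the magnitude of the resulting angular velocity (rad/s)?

|ω_f| ≈ 3.35 rad/s

About the axle the impulsive forces during the collision are internal, so angular momentum about that axis is conserved.
I_p = (3.93)(0.229)² = 0.2061 kg·m². Taking the sense of the ball of putty's angular momentum as positive, L_{ball} = m v R = (0.393)(8.45)(0.229) = 0.7605 kg·m²/s.
L_i = 0 + 0.7605 = 0.7605 kg·m²/s.
After sticking, I_f = I_p + m R² = 0.2061 + (0.393)(0.229)² = 0.2267 kg·m².
ω_f = L_i / I_f = 0.7605 / 0.2267 = 3.355 rad/s.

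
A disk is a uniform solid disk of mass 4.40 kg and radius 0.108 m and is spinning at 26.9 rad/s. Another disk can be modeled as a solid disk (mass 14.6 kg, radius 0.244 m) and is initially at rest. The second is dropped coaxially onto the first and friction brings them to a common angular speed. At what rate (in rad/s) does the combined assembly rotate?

No external torque acts about the common axis, so total angular momentum is conserved.
Moments of inertia: I_A = ½(4.40)(0.108)² = 0.02566 kg·m²; I_B = ½(14.6)(0.244)² = 0.4346 kg·m².
Taking A's sense as positive: L = (0.02566)(26.9) = 0.6903 kg·m²·rad/s.
Combined I = 0.02566 + 0.4346 = 0.4603 kg·m².
ω_f = L / I = 0.6903 / 0.4603 = 1.500 rad/s.

|ω_f| ≈ 1.50 rad/s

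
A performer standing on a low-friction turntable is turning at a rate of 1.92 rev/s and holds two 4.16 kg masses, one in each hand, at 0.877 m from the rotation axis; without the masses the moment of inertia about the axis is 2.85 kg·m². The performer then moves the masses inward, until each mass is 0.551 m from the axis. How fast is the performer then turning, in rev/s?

With no external torque about the axis, L is conserved: I₁ω₁ = I₂ω₂.
I₁ = 2.85 + 2(4.16)(0.877)² = 9.249 kg·m²; I₂ = 2.85 + 2(4.16)(0.551)² = 5.376 kg·m².
ω₂ = I₁ω₁ / I₂ = (9.249)(1.92 rev/s) / (5.376) = 3.303 rev/s.

ω₂ ≈ 3.30 rev/s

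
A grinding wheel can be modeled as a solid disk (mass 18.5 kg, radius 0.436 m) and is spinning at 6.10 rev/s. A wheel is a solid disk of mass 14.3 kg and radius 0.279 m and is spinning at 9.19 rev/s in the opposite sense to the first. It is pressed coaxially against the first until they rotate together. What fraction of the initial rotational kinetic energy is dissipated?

No external torque acts about the common axis, so total angular momentum is conserved.
Moments of inertia: I_A = ½(18.5)(0.436)² = 1.758 kg·m²; I_B = ½(14.3)(0.279)² = 0.5566 kg·m².
Taking A's sense as positive: L = (1.758)(6.10) − (0.5566)(9.19) = 5.611 kg·m²·rev/s.
Combined I = 1.758 + 0.5566 = 2.315 kg·m².
ω_f = L / I = 5.611 / 2.315 = 2.424 rev/s.
KE_i = ½ΣIω² = 2219 J; KE_f = ½(2.315)(15.23)² = 268.5 J.
Fraction dissipated = (KE_i − KE_f)/KE_i = 0.8790.

fraction ≈ 0.879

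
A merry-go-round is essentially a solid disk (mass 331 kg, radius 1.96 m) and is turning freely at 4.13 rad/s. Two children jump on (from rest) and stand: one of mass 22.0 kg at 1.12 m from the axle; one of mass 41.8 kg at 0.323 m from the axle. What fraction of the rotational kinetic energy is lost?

No external torque acts about the axle; L_before = L_after.
I_p = ½(331)(1.96)² = 635.8 kg·m².
Added inertia Σmr² = (22.0)(1.12)² + (41.8)(0.323)² = 31.96 kg·m²; I_f = 635.8 + 31.96 = 667.7 kg·m².
ω_f = I_p ω_i / I_f = (635.8)(4.13) / 667.7 = 3.932 rad/s.
KE_i = ½(635.8)(4.130 rad/s)² = 5422 J; KE_f = ½(667.7)(3.932)² = 5163 J.
Fraction lost = 0.04786.

fraction ≈ 0.0479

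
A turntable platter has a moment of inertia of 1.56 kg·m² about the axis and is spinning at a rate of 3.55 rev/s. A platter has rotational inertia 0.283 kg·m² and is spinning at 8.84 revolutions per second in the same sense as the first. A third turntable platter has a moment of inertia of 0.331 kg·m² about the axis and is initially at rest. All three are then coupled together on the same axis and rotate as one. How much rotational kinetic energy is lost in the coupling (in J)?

ΔKE lost ≈ 238 J

No external torque acts about the common axis, so total angular momentum is conserved.
Taking A's sense as positive: L = (1.560)(3.55) + (0.2830)(8.84) = 8.040 kg·m²·rev/s.
Combined I = 1.560 + 0.2830 + 0.3310 = 2.174 kg·m².
ω_f = L / I = 8.040 / 2.174 = 3.698 rev/s.
KE_i = ½ΣIω² = 824.6 J; KE_f = ½(2.174)(23.24)² = 586.9 J.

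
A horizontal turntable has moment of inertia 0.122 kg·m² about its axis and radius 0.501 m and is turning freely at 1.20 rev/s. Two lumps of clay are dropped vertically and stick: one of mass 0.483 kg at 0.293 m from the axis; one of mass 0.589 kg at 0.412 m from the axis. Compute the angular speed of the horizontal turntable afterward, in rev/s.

ω_f ≈ 0.556 rev/s

No external torque acts about the axis; L_before = L_after.
Added inertia Σmr² = (0.483)(0.293)² + (0.589)(0.412)² = 0.1414 kg·m²; I_f = 0.1220 + 0.1414 = 0.2634 kg·m².
ω_f = I_p ω_i / I_f = (0.1220)(1.20) / 0.2634 = 0.5557 rev/s.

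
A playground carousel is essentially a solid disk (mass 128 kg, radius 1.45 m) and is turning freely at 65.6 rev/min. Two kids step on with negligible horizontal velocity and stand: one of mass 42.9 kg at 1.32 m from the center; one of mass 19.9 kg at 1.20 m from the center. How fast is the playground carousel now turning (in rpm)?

ω_f ≈ 37.1 rpm

No external torque acts about the center; L_before = L_after.
I_p = ½(128)(1.45)² = 134.6 kg·m².
Added inertia Σmr² = (42.9)(1.32)² + (19.9)(1.20)² = 103.4 kg·m²; I_f = 134.6 + 103.4 = 238.0 kg·m².
ω_f = I_p ω_i / I_f = (134.6)(65.6) / 238.0 = 37.09 rpm.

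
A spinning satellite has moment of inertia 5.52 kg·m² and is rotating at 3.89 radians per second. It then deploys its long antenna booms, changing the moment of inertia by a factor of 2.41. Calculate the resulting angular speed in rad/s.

Angular momentum about the spin axis is conserved since the torque about it is zero.
I₂ = 2.41 × 5.52 = 13.30 kg·m².
ω₂ = I₁ω₁ / I₂ = (5.520)(3.89 rad/s) / (13.30) = 1.614 rad/s.

ω₂ ≈ 1.61 rad/s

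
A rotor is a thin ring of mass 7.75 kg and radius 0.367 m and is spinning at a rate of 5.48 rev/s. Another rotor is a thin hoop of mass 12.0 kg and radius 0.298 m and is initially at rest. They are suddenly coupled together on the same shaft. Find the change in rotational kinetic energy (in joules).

ΔKE ≈ -313 J

The coupling torques are internal; angular momentum about the shared axis is conserved.
Moments of inertia: I_A = (7.75)(0.367)² = 1.044 kg·m²; I_B = (12.0)(0.298)² = 1.066 kg·m².
Taking A's sense as positive: L = (1.044)(5.48) = 5.720 kg·m²·rev/s.
Combined I = 1.044 + 1.066 = 2.109 kg·m².
ω_f = L / I = 5.720 / 2.109 = 2.712 rev/s.
KE_i = ½ΣIω² = 618.8 J; KE_f = ½(2.109)(17.04)² = 306.2 J.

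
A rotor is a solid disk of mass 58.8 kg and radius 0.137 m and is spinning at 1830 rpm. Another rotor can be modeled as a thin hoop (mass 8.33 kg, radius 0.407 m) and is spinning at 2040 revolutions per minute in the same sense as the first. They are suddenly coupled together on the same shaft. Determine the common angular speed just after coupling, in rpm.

|ω_f| ≈ 1980 rpm

No external torque acts about the common axis, so total angular momentum is conserved.
Moments of inertia: I_A = ½(58.8)(0.137)² = 0.5518 kg·m²; I_B = (8.33)(0.407)² = 1.380 kg·m².
Taking A's sense as positive: L = (0.5518)(1830) + (1.380)(2040) = 3825 kg·m²·rpm.
Combined I = 0.5518 + 1.380 = 1.932 kg·m².
ω_f = L / I = 3825 / 1.932 = 1980 rpm.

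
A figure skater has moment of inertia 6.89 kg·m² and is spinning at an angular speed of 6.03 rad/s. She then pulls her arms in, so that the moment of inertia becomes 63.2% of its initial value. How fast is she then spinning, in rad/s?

Angular momentum about the spin axis is conserved since the torque about it is zero.
I₂ = 0.632 × 6.89 = 4.354 kg·m².
ω₂ = I₁ω₁ / I₂ = (6.890)(6.03 rad/s) / (4.354) = 9.541 rad/s.

ω₂ ≈ 9.54 rad/s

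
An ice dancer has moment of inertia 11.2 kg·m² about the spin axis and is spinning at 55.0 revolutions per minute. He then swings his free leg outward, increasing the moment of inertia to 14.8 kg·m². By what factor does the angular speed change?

ω₂/ω₁ ≈ 0.757

With no external torque about the axis, L is conserved: I₁ω₁ = I₂ω₂.
ω₂/ω₁ = I₁/I₂ = 11.20 / 14.80 = 0.7568.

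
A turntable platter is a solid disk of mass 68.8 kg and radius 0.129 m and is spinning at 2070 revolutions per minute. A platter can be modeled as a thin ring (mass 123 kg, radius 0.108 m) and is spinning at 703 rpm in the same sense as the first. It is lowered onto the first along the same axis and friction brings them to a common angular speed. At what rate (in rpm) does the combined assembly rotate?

|ω_f| ≈ 1090 rpm

The coupling torques are internal; angular momentum about the shared axis is conserved.
Moments of inertia: I_A = ½(68.8)(0.129)² = 0.5725 kg·m²; I_B = (123)(0.108)² = 1.435 kg·m².
Taking A's sense as positive: L = (0.5725)(2070) + (1.435)(703) = 2194 kg·m²·rpm.
Combined I = 0.5725 + 1.435 = 2.007 kg·m².
ω_f = L / I = 2194 / 2.007 = 1093 rpm.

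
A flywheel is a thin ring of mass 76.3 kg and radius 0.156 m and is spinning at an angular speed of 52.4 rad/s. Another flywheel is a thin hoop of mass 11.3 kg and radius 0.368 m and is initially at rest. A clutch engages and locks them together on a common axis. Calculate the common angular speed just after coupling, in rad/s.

No external torque acts about the common axis, so total angular momentum is conserved.
Moments of inertia: I_A = (76.3)(0.156)² = 1.857 kg·m²; I_B = (11.3)(0.368)² = 1.530 kg·m².
Taking A's sense as positive: L = (1.857)(52.4) = 97.30 kg·m²·rad/s.
Combined I = 1.857 + 1.530 = 3.387 kg·m².
ω_f = L / I = 97.30 / 3.387 = 28.73 rad/s.

|ω_f| ≈ 28.7 rad/s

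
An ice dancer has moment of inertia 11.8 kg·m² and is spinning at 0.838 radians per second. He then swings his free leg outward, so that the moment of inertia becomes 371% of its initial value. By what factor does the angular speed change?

ω₂/ω₁ ≈ 0.270

Angular momentum about the spin axis is conserved since the torque about it is zero.
I₂ = 3.71 × 11.8 = 43.78 kg·m².
ω₂/ω₁ = I₁/I₂ = 11.80 / 43.78 = 0.2695.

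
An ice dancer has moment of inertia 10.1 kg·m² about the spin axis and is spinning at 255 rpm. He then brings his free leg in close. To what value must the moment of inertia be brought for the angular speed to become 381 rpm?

With no external torque about the axis, L is conserved: I₁ω₁ = I₂ω₂.
I₂ = I₁ω₁ / ω₂ = (10.1)(255) / (381) = 6.760 kg·m².

I₂ ≈ 6.76 kg·m²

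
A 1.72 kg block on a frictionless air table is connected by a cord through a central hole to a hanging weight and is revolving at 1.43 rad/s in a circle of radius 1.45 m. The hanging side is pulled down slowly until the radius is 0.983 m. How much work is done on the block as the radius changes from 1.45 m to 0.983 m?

No torque about the axis ⇒ m r₁² ω₁ = m r₂² ω₂.
ω₂ = ω₁ (r₁/r₂)² = (1.43)(1.45/0.983)² = 3.111 rad/s.
W = ΔKE = ½m(v₂² − v₁²) = 4.348 J.

W ≈ 4.35 J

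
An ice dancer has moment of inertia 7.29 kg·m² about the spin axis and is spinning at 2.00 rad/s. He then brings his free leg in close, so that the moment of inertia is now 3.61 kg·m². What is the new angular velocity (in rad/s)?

Angular momentum about the spin axis is conserved since the torque about it is zero.
ω₂ = I₁ω₁ / I₂ = (7.290)(2.00 rad/s) / (3.610) = 4.039 rad/s.

ω₂ ≈ 4.04 rad/s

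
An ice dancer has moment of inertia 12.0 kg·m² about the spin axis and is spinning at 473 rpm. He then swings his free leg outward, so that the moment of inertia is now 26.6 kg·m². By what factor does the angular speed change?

Angular momentum about the spin axis is conserved since the torque about it is zero.
ω₂/ω₁ = I₁/I₂ = 12.00 / 26.60 = 0.4511.

ω₂/ω₁ ≈ 0.451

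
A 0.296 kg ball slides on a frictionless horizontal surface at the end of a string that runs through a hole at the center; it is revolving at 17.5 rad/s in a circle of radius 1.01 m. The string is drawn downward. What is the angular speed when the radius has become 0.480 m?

The constraining force is radial, so m r² ω about the center is conserved.
ω₂ = ω₁ (r₁/r₂)² = (17.5)(1.01/0.480)² = 77.48 rad/s.

ω₂ ≈ 77.5 rad/s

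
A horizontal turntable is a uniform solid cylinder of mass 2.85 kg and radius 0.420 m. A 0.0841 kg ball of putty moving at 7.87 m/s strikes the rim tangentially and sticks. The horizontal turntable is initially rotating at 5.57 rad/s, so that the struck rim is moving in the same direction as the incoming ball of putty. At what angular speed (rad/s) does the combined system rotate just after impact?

The axle reaction passes through the axle and exerts no torque about it; angular momentum about the axle is conserved through the impact.
I_p = ½(2.85)(0.420)² = 0.2514 kg·m². Taking the sense of the ball of putty's angular momentum as positive, L_{ball} = m v R = (0.0841)(7.87)(0.420) = 0.2780 kg·m²/s.
L_i = +I_p ω_p + m v R = +(0.2514)(5.57) + 0.2780 = 1.678 kg·m²/s.
After sticking, I_f = I_p + m R² = 0.2514 + (0.0841)(0.420)² = 0.2662 kg·m².
ω_f = L_i / I_f = 1.678 / 0.2662 = 6.304 rad/s.

|ω_f| ≈ 6.30 rad/s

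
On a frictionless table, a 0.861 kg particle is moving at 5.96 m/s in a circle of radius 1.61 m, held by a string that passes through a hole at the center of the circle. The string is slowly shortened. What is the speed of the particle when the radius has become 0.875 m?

v₂ ≈ 11.0 m/s

Central (radial) force ⇒ zero torque about the center ⇒ m v r is constant.
v₂ = v₁ r₁ / r₂ = (5.96)(1.61) / (0.875) = 10.97 m/s.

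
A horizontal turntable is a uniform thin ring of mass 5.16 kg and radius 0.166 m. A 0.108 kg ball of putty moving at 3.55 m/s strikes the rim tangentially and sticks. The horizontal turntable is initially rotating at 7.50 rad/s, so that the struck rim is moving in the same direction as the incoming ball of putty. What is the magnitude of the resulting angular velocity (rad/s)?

About the axle the impulsive forces during the collision are internal, so angular momentum about that axis is conserved.
I_p = (5.16)(0.166)² = 0.1422 kg·m². Taking the sense of the ball of putty's angular momentum as positive, L_{ball} = m v R = (0.108)(3.55)(0.166) = 0.06364 kg·m²/s.
L_i = +I_p ω_p + m v R = +(0.1422)(7.50) + 0.06364 = 1.130 kg·m²/s.
After sticking, I_f = I_p + m R² = 0.1422 + (0.108)(0.166)² = 0.1452 kg·m².
ω_f = L_i / I_f = 1.130 / 0.1452 = 7.785 rad/s.

|ω_f| ≈ 7.78 rad/s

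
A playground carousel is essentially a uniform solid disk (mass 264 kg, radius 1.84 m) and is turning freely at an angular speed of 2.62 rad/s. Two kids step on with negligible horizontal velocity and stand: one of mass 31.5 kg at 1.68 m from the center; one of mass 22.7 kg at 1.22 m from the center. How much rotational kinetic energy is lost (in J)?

energy lost ≈ 330 J

No external torque acts about the center; L_before = L_after.
I_p = ½(264)(1.84)² = 446.9 kg·m².
Added inertia Σmr² = (31.5)(1.68)² + (22.7)(1.22)² = 122.7 kg·m²; I_f = 446.9 + 122.7 = 569.6 kg·m².
ω_f = I_p ω_i / I_f = (446.9)(2.62) / 569.6 = 2.056 rad/s.
KE_i = ½(446.9)(2.620 rad/s)² = 1534 J; KE_f = ½(569.6)(2.056)² = 1203 J.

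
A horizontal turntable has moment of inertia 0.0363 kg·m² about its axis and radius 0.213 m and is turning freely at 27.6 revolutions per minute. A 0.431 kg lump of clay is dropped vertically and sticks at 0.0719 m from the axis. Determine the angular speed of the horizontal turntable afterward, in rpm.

The added mass arrives with no angular momentum about the axis, and any external torque about the axis is negligible, so the system's angular momentum is conserved.
Added inertia Σmr² = (0.431)(0.0719)² = 0.002228 kg·m²; I_f = 0.03630 + 0.002228 = 0.03853 kg·m².
ω_f = I_p ω_i / I_f = (0.03630)(27.6) / 0.03853 = 26.00 rpm.

ω_f ≈ 26.0 rpm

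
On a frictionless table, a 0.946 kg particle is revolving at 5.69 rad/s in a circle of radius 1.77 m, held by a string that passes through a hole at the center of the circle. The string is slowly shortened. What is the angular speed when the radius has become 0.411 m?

ω₂ ≈ 106 rad/s

No torque about the axis ⇒ m r₁² ω₁ = m r₂² ω₂.
ω₂ = ω₁ (r₁/r₂)² = (5.69)(1.77/0.411)² = 105.5 rad/s.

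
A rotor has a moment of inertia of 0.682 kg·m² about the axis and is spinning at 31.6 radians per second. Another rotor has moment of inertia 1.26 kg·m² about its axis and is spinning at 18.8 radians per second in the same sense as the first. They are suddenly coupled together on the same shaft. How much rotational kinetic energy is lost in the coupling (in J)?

ΔKE lost ≈ 36.2 J

The coupling torques are internal; angular momentum about the shared axis is conserved.
Taking A's sense as positive: L = (0.6820)(31.6) + (1.260)(18.8) = 45.24 kg·m²·rad/s.
Combined I = 0.6820 + 1.260 = 1.942 kg·m².
ω_f = L / I = 45.24 / 1.942 = 23.30 rad/s.
KE_i = ½ΣIω² = 563.2 J; KE_f = ½(1.942)(23.30)² = 526.9 J.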